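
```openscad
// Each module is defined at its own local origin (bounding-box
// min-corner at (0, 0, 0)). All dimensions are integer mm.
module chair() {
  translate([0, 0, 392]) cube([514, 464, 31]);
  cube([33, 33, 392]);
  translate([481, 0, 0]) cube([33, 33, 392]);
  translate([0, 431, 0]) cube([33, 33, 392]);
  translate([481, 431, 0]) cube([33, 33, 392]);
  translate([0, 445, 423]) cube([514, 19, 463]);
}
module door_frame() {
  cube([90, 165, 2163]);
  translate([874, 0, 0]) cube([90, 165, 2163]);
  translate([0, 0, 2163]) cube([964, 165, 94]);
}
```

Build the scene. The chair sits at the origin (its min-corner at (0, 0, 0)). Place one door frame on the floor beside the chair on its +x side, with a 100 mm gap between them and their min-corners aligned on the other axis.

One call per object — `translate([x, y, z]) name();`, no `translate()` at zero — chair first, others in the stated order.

chair();
translate([614, 0, 0]) door_frame();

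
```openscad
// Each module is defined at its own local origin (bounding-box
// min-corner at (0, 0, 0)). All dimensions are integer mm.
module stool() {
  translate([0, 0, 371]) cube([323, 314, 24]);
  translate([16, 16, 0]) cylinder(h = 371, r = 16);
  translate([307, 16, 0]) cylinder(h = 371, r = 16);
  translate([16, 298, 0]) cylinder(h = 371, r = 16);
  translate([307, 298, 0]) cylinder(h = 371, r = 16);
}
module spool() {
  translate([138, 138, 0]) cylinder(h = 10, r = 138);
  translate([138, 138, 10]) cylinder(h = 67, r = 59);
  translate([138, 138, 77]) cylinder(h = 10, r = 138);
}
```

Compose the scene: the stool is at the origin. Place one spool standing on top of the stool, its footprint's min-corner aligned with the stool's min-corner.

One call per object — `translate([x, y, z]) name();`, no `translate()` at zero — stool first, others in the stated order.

stool();
translate([0, 0, 395]) spool();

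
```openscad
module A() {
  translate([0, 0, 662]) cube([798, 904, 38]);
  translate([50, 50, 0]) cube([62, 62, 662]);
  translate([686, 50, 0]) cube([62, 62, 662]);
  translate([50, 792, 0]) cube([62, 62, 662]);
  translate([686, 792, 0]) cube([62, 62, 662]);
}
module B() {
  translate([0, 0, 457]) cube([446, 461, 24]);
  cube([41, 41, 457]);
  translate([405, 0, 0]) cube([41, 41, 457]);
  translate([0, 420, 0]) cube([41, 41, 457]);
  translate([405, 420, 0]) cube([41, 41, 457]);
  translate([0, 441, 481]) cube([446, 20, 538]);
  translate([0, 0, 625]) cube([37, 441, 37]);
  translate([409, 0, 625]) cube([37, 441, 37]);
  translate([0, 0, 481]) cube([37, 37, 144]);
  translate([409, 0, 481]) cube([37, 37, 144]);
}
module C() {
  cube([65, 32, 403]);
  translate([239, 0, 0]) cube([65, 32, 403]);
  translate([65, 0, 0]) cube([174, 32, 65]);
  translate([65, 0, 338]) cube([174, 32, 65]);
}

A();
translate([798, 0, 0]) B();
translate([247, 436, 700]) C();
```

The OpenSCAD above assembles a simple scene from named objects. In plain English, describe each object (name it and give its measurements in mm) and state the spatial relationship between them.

A is a table with a 798×904 mm rectangular top, 38 mm thick, top surface at z = 700 mm, supported by four 62×62 mm square legs, each inset 50 mm from the nearest pair of top edges, running from the floor.

B is a chair: 446×461 mm seat, 24 mm thick, top at z = 481 mm, on four 41 mm square corner legs flush with the seat edges. A 20 mm thick backrest slab spans the full seat width, extending 538 mm above the seat top, its back face flush with the seat's +y edge. Two armrests of 37×37 mm section run along each side from the seat's front edge to the front of the backrest, top faces 181 mm above the seat top and outer faces flush with the seat's x-edges; a 37×37 mm post under the front of each armrest stands on the seat at the front corner.

C is a rectangular picture frame lying in the x–z plane (depth along y). The opening is 174 mm wide (x) by 273 mm tall (z), surrounded by a border 65 mm wide on all four sides. The frame is 32 mm deep and is made of two full-height vertical stiles with two horizontal rails fitted between them.

The chair is against the table's +x side, with their −y faces flush. The picture frame is on top of the table, centred.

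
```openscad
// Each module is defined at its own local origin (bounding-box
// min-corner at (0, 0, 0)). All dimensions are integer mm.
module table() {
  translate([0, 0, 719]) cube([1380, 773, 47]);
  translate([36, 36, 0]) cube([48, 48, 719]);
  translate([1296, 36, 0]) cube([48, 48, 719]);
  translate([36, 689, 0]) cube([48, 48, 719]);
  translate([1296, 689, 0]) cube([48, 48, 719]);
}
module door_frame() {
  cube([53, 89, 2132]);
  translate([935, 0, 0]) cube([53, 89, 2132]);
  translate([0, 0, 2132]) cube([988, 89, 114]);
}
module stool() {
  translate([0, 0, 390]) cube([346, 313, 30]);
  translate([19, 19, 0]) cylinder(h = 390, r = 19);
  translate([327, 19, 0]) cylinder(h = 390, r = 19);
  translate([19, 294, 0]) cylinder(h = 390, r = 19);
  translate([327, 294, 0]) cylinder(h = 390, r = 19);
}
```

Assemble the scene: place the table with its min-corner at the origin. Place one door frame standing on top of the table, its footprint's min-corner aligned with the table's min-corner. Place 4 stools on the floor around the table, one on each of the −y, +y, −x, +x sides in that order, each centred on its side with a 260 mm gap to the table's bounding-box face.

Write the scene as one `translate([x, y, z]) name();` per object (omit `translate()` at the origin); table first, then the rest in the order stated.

table();
translate([0, 0, 766]) door_frame();
translate([517, -573, 0]) stool();
translate([517, 1033, 0]) stool();
translate([-606, 230, 0]) stool();
translate([1640, 230, 0]) stool();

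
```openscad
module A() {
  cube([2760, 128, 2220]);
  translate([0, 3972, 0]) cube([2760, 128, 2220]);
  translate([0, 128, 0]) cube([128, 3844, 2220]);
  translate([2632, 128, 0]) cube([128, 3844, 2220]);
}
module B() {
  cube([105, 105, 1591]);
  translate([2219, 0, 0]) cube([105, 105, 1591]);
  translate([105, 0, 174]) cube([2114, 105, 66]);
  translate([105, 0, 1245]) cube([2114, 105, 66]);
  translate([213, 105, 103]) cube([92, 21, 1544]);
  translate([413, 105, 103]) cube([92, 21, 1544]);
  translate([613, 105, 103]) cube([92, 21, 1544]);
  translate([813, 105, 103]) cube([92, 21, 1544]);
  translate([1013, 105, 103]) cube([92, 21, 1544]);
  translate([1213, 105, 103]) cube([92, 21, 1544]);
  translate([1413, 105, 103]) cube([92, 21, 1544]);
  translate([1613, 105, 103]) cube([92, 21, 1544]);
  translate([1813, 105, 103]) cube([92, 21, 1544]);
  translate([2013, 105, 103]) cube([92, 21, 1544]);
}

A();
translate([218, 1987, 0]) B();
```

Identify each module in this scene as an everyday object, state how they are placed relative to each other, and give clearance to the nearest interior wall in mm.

A is a house frame. B is a fence section. The fence section sits inside the house frame, centred. The clearance to the nearest interior wall is 90 mm.

Clearances: x = 90, y = 1859; minimum 90 mm.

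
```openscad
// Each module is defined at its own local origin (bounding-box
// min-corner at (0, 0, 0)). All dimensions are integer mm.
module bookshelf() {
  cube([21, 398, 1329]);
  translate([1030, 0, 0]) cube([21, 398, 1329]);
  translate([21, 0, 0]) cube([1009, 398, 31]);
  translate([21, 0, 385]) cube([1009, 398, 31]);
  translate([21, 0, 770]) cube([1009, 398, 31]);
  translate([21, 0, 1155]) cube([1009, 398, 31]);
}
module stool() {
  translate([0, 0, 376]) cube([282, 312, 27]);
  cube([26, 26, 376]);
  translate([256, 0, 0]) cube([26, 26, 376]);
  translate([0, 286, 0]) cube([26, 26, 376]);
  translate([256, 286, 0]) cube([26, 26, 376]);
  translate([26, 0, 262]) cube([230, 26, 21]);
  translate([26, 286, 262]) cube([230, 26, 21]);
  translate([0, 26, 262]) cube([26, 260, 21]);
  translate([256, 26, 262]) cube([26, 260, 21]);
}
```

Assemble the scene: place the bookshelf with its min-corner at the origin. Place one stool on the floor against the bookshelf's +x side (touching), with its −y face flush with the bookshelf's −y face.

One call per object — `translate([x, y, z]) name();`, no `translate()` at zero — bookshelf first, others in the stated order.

bookshelf();
translate([1051, 0, 0]) stool();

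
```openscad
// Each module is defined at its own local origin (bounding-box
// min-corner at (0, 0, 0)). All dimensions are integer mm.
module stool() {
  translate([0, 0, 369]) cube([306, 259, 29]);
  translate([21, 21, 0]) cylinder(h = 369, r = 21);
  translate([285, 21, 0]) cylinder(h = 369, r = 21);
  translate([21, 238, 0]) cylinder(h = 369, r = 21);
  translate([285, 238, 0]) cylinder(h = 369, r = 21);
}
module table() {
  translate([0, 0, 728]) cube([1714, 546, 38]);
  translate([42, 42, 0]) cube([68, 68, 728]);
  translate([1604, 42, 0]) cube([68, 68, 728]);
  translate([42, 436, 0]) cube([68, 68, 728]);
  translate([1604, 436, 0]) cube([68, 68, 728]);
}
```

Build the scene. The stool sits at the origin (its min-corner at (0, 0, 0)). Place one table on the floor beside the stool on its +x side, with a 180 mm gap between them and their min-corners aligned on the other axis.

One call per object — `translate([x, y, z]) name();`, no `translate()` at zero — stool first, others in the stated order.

stool();
translate([486, 0, 0]) table();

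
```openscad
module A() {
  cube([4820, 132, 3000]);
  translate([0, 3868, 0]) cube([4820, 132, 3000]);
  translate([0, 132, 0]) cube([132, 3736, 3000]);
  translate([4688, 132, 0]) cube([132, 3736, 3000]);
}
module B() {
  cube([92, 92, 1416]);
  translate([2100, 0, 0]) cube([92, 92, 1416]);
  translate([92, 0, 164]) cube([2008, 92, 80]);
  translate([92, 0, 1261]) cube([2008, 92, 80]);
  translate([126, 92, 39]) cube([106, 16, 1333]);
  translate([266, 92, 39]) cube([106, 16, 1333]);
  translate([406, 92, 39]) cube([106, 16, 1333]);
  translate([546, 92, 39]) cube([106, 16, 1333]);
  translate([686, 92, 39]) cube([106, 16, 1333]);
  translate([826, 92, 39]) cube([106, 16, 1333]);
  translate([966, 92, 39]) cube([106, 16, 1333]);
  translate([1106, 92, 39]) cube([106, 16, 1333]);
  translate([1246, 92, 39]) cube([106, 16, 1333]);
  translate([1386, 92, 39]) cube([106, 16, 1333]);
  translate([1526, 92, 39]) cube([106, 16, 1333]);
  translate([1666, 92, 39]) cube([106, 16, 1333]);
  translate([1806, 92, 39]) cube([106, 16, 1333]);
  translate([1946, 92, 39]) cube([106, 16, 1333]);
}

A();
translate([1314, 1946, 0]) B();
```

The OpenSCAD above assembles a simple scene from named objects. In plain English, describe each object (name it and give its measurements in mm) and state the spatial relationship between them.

A is a box-shaped house frame (walls only): outside footprint 4820×4000 mm, wall height 3000 mm, wall thickness 132 mm. The two y-facing walls run the full x-width; the two x-facing walls fit between the inner faces of the y-facing walls.

B is a fence section. Two 92×92 mm posts, 1416 mm tall, stand on the floor with a clear span of 2008 mm between their inner faces. Two horizontal rails of 92×80 mm section span the gap between the posts with their undersides at z = 164 mm and z = 1261 mm, flush with the posts' −y face. 14 pickets, each 106 mm wide, 16 mm thick and 1333 mm tall, are fixed to the +y face of the rails with their bottoms at z = 39 mm, evenly spaced across the span with equal gaps (rounded down to the nearest mm) at the −x end and between each pair — any rounding remainder accumulates at the +x end.

The fence section sits inside the house frame, centred.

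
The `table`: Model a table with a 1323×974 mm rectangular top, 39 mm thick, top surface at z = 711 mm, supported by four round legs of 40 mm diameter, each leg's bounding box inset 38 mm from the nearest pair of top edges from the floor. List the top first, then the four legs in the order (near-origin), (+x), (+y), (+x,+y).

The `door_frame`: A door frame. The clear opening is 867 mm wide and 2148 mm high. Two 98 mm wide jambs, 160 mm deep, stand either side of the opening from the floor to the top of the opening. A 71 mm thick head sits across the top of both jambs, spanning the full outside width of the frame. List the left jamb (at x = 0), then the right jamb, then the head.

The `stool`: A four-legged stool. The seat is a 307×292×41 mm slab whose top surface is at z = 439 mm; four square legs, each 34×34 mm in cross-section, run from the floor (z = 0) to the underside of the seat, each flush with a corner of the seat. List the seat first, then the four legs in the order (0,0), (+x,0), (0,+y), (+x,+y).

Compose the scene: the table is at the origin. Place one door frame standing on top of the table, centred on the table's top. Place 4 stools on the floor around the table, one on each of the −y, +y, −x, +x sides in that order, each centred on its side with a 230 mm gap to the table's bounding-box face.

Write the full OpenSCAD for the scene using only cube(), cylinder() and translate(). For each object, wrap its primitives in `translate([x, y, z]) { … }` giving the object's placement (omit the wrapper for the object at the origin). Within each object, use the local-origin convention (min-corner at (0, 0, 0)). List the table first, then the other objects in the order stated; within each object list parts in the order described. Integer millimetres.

translate([0, 0, 672]) cube([1323, 974, 39]);
translate([58, 58, 0]) cylinder(h = 672, r = 20);
translate([1265, 58, 0]) cylinder(h = 672, r = 20);
translate([58, 916, 0]) cylinder(h = 672, r = 20);
translate([1265, 916, 0]) cylinder(h = 672, r = 20);
translate([130, 407, 711]) {
  cube([98, 160, 2148]);
  translate([965, 0, 0]) cube([98, 160, 2148]);
  translate([0, 0, 2148]) cube([1063, 160, 71]);
}
translate([508, -522, 0]) {
  translate([0, 0, 398]) cube([307, 292, 41]);
  cube([34, 34, 398]);
  translate([273, 0, 0]) cube([34, 34, 398]);
  translate([0, 258, 0]) cube([34, 34, 398]);
  translate([273, 258, 0]) cube([34, 34, 398]);
}
translate([508, 1204, 0]) {
  translate([0, 0, 398]) cube([307, 292, 41]);
  cube([34, 34, 398]);
  translate([273, 0, 0]) cube([34, 34, 398]);
  translate([0, 258, 0]) cube([34, 34, 398]);
  translate([273, 258, 0]) cube([34, 34, 398]);
}
translate([-537, 341, 0]) {
  translate([0, 0, 398]) cube([307, 292, 41]);
  cube([34, 34, 398]);
  translate([273, 0, 0]) cube([34, 34, 398]);
  translate([0, 258, 0]) cube([34, 34, 398]);
  translate([273, 258, 0]) cube([34, 34, 398]);
}
translate([1553, 341, 0]) {
  translate([0, 0, 398]) cube([307, 292, 41]);
  cube([34, 34, 398]);
  translate([273, 0, 0]) cube([34, 34, 398]);
  translate([0, 258, 0]) cube([34, 34, 398]);
  translate([273, 258, 0]) cube([34, 34, 398]);
}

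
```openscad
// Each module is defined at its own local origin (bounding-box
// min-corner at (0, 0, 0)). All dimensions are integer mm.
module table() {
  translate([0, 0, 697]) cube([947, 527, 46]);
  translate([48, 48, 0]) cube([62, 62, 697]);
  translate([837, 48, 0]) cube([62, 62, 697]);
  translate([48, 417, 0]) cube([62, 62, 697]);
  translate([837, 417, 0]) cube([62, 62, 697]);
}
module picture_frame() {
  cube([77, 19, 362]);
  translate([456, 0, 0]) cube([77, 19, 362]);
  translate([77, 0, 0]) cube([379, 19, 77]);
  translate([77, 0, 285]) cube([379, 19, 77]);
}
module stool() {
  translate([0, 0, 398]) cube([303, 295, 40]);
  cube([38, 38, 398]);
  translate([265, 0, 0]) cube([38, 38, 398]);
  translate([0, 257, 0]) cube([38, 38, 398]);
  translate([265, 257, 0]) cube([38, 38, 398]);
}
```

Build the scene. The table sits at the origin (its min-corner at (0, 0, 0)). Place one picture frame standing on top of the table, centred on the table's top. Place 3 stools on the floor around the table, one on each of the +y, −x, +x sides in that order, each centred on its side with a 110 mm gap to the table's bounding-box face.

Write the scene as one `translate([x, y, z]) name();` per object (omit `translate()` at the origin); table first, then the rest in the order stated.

table();
translate([207, 254, 743]) picture_frame();
translate([322, 637, 0]) stool();
translate([-413, 116, 0]) stool();
translate([1057, 116, 0]) stool();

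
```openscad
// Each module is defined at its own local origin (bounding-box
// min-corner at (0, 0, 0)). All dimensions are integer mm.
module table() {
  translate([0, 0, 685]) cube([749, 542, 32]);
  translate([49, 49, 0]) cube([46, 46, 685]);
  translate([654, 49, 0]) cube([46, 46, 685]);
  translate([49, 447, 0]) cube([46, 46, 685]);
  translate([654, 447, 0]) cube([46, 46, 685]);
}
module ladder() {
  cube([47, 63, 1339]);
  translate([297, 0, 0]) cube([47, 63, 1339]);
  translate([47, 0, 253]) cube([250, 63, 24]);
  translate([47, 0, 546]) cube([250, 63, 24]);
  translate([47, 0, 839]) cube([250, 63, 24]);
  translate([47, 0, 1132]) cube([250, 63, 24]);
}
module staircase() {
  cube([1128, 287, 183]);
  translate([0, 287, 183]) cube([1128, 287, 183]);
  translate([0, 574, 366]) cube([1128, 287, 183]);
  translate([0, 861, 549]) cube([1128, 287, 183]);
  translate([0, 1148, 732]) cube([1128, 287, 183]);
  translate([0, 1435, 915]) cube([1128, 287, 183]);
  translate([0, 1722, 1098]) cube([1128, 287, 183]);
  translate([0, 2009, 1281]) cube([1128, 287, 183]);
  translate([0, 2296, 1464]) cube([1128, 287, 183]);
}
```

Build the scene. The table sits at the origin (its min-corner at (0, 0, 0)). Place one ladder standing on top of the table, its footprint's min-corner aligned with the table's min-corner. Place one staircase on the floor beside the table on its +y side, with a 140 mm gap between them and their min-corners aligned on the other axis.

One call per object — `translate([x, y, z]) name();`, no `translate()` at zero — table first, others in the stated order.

table();
translate([0, 0, 717]) ladder();
translate([0, 682, 0]) staircase();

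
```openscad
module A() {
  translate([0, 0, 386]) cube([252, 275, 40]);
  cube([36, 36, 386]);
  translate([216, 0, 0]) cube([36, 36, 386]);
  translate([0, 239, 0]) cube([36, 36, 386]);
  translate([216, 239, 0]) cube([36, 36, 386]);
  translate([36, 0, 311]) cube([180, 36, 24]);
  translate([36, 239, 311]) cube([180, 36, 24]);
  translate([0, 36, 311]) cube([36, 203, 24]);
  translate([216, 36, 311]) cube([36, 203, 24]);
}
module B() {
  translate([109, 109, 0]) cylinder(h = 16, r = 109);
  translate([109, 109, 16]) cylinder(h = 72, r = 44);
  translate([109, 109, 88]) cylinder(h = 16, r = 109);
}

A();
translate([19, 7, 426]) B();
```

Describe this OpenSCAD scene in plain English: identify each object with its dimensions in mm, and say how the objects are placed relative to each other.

A is a simple wooden stool: a rectangular seat 252 mm (x) by 275 mm (y), 40 mm thick, top face at z = 426 mm, on four square legs, each 36×36 mm in cross-section. The legs rest on z = 0, each flush with a corner of the seat. Four stretchers, 36 mm wide and 24 mm tall, connect adjacent legs with their undersides at z = 311 mm, each running between the inner faces of the legs it joins and aligned with the legs' outer faces on the other axis.

B is a spool: two coaxial disc flanges of radius 109 mm and thickness 16 mm, joined by a core cylinder of radius 44 mm and height 72 mm. The lower flange rests on z = 0 and the three cylinders share a vertical axis.

The spool is on top of the stool.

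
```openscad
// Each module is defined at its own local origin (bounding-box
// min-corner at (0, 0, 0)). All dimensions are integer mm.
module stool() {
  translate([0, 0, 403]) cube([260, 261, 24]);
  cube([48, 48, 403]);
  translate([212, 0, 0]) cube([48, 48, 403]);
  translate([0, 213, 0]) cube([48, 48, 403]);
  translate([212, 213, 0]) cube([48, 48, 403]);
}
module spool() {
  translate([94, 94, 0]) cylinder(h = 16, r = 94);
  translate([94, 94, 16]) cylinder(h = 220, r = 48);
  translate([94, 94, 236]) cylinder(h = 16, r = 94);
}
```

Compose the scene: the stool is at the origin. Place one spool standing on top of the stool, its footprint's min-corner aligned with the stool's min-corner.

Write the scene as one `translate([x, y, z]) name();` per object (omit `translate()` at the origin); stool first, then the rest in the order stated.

stool();
translate([0, 0, 427]) spool();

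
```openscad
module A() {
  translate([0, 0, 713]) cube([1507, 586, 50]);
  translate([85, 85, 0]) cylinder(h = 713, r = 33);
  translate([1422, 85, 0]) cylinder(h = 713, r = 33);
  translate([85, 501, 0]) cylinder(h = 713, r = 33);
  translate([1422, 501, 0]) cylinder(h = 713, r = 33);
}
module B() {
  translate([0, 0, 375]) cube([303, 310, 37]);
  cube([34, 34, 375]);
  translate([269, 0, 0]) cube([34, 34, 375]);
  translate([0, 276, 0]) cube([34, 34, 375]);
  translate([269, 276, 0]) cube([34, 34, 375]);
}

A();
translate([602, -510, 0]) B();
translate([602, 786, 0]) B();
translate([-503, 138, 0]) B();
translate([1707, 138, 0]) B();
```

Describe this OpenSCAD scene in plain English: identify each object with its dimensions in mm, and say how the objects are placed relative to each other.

A is a table with a 1507×586 mm rectangular top, 50 mm thick, top surface at z = 763 mm, supported by four round legs of 66 mm diameter, each leg's bounding box inset 52 mm from the nearest pair of top edges, running from the floor.

B is a four-legged stool. The seat is a 303×310×37 mm slab whose top surface is at z = 412 mm; four square legs, each 34×34 mm in cross-section, run from the floor (z = 0) to the underside of the seat, each flush with a corner of the seat.

Four stools sit around the table at the −y, +y, −x, +x sides.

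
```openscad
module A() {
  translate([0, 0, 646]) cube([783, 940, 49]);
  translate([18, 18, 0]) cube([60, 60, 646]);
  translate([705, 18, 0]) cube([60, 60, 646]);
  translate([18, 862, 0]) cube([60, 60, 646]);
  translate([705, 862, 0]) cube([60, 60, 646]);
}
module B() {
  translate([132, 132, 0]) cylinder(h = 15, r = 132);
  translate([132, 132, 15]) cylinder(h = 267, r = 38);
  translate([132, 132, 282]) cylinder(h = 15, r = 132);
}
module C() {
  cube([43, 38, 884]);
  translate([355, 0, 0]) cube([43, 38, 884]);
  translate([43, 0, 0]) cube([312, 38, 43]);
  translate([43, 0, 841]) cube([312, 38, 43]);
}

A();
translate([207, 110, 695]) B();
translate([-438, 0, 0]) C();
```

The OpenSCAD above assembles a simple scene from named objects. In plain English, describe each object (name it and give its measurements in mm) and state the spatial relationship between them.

A is a table: top 783 mm (x) × 940 mm (y), 49 mm thick, upper face at z = 695 mm, on four 60×60 mm square legs, each inset 18 mm from the nearest pair of top edges, running from z = 0 to the bottom of the top.

B is a spool: two coaxial disc flanges of radius 132 mm and thickness 15 mm, joined by a core cylinder of radius 38 mm and height 267 mm. The lower flange rests on z = 0 and the three cylinders share a vertical axis.

C is a rectangular picture frame lying in the x–z plane (depth along y). The opening is 312 mm wide (x) by 798 mm tall (z), surrounded by a border 43 mm wide on all four sides. The frame is 38 mm deep and is made of two full-height vertical stiles with two horizontal rails fitted between them.

The spool is on top of the table. The picture frame is on the floor beside the table on its −x side.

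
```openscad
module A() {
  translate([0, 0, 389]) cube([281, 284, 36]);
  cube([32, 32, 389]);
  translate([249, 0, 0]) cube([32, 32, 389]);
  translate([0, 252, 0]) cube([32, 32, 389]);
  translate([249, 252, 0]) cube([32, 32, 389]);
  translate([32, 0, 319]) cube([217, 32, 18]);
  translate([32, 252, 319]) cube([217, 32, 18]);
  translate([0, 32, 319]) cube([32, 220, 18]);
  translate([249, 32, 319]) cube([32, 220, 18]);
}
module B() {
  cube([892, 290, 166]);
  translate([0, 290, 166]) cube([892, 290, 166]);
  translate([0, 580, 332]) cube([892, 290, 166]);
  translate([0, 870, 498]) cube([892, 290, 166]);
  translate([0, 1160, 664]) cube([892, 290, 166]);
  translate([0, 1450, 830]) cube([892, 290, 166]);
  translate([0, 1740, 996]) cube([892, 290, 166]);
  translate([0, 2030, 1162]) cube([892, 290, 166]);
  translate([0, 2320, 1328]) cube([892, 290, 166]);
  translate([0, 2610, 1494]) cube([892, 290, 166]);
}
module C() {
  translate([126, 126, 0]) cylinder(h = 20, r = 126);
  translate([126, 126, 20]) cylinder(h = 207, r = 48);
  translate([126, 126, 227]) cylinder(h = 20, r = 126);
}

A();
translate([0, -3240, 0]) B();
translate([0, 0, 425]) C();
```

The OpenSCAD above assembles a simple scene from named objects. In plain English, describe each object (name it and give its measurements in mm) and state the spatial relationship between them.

A is a simple wooden stool: a rectangular seat 281 mm (x) by 284 mm (y), 36 mm thick, top face at z = 425 mm, on four square legs, each 32×32 mm in cross-section. The legs rest on z = 0, each flush with a corner of the seat. Four stretchers, 32 mm wide and 18 mm tall, connect adjacent legs with their undersides at z = 319 mm, each running between the inner faces of the legs it joins and aligned with the legs' outer faces on the other axis.

B is a straight staircase of 10 solid steps. Each step is 892 mm wide (x), 290 mm deep (y, the going) and 166 mm tall (the rise). The first step rests on the floor; each subsequent step sits one going further in +y and one rise higher in +z, directly behind and above the previous step with no overlap.

C is a spool: two coaxial disc flanges of radius 126 mm and thickness 20 mm, joined by a core cylinder of radius 48 mm and height 207 mm. The lower flange rests on z = 0 and the three cylinders share a vertical axis.

The staircase is on the floor beside the stool on its −y side. The spool is on top of the stool.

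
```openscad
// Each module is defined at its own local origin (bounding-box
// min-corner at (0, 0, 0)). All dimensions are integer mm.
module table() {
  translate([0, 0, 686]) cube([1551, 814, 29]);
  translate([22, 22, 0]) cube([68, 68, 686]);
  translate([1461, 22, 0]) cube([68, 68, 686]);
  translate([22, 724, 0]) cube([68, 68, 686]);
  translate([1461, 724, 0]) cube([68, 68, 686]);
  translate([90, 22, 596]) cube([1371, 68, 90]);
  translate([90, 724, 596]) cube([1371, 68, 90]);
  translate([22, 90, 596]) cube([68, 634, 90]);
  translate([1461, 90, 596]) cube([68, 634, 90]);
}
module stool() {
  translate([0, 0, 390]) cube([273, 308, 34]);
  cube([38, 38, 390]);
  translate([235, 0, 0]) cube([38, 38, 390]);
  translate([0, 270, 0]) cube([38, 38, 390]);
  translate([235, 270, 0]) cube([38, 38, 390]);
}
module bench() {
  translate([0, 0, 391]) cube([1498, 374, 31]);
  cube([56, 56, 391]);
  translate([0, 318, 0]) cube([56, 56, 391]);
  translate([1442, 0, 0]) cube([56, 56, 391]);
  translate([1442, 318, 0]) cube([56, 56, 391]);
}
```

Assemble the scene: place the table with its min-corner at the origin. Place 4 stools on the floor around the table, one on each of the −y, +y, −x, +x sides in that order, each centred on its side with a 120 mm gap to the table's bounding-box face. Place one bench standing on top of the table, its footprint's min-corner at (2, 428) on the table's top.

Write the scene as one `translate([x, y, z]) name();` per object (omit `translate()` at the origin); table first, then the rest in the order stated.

table();
translate([639, -428, 0]) stool();
translate([639, 934, 0]) stool();
translate([-393, 253, 0]) stool();
translate([1671, 253, 0]) stool();
translate([2, 428, 715]) bench();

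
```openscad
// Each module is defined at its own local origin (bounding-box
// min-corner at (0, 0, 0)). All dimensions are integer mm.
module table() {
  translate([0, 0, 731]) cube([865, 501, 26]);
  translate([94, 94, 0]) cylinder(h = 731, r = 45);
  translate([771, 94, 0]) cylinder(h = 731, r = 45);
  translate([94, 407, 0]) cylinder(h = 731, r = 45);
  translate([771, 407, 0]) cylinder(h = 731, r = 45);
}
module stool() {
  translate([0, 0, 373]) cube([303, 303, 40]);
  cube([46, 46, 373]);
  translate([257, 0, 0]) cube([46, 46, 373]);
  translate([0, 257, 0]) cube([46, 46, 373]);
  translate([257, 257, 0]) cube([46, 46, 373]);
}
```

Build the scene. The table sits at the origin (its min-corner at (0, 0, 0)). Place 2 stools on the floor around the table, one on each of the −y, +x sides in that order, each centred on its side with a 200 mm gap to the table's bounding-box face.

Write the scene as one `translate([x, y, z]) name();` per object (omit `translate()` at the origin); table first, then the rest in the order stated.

table();
translate([281, -503, 0]) stool();
translate([1065, 99, 0]) stool();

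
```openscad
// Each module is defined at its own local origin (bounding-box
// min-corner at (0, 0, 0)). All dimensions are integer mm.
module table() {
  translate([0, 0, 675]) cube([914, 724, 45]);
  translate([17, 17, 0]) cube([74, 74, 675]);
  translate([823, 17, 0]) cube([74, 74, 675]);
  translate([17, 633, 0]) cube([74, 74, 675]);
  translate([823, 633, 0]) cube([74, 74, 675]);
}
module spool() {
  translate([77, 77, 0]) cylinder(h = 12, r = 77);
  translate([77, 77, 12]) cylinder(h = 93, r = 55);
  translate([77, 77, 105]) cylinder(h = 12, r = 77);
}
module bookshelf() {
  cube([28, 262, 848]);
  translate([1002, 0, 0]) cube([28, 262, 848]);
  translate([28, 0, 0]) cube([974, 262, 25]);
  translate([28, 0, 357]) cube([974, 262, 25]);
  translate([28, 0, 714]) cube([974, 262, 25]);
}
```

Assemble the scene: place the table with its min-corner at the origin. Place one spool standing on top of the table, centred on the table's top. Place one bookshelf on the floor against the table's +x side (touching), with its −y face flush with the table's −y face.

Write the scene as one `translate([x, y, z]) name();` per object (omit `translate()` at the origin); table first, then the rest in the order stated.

table();
translate([380, 285, 720]) spool();
translate([914, 0, 0]) bookshelf();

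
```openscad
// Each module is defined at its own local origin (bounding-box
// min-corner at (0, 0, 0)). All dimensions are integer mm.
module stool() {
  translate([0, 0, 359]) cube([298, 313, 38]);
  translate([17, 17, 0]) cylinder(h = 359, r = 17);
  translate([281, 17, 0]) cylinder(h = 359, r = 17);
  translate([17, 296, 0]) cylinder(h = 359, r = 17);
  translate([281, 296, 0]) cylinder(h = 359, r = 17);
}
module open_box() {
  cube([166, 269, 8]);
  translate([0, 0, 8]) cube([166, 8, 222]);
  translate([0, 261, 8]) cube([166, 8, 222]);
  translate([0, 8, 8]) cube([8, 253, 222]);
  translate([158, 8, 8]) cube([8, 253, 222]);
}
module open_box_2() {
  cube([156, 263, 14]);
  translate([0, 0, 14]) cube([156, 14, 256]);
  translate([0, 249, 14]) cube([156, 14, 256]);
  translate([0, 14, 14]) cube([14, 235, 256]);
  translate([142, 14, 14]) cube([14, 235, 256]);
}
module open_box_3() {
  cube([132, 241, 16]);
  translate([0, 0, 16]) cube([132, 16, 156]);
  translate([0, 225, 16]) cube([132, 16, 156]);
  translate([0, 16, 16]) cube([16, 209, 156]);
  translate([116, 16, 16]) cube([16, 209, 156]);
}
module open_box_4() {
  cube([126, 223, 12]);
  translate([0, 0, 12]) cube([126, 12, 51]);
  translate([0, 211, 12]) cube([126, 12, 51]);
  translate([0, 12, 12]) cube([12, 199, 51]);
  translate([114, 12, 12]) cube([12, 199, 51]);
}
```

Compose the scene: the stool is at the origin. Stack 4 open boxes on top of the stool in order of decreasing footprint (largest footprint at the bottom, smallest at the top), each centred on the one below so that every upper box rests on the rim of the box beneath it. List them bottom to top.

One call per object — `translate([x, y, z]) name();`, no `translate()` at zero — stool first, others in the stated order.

stool();
translate([66, 22, 397]) open_box();
translate([71, 25, 627]) open_box_2();
translate([83, 36, 897]) open_box_3();
translate([86, 45, 1069]) open_box_4();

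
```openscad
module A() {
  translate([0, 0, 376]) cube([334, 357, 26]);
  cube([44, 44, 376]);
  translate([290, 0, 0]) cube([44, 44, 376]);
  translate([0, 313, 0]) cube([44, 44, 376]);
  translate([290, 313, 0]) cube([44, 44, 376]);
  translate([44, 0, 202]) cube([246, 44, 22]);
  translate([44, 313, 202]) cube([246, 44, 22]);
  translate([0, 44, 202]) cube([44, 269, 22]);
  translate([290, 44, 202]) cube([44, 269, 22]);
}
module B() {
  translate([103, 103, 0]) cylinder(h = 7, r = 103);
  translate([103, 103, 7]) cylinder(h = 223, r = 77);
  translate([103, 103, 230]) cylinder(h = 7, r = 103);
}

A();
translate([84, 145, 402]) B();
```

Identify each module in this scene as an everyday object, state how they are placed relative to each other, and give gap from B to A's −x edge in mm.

A is a stool. B is a spool. The spool is on top of the stool. The gap from the spool to the stool's −x edge is 84 mm.

The spool's min-x is at 84; the stool's min-x is 0; gap = 84 mm.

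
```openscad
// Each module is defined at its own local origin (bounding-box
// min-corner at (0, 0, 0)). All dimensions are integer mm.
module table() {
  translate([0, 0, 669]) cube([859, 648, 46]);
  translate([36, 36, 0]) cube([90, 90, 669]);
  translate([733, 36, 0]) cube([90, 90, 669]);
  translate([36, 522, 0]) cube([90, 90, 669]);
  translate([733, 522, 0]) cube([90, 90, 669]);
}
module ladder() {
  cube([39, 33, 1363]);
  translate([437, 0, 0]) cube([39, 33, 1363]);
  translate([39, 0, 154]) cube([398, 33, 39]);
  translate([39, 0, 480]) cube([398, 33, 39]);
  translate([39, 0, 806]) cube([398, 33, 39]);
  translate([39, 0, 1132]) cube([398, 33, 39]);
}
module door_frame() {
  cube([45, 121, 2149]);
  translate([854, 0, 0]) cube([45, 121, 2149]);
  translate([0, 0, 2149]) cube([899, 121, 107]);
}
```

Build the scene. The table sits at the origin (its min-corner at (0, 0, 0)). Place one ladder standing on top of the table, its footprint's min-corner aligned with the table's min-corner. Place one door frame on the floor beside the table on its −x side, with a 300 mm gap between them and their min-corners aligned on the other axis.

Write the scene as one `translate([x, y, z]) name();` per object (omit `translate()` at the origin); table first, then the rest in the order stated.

table();
translate([0, 0, 715]) ladder();
translate([-1199, 0, 0]) door_frame();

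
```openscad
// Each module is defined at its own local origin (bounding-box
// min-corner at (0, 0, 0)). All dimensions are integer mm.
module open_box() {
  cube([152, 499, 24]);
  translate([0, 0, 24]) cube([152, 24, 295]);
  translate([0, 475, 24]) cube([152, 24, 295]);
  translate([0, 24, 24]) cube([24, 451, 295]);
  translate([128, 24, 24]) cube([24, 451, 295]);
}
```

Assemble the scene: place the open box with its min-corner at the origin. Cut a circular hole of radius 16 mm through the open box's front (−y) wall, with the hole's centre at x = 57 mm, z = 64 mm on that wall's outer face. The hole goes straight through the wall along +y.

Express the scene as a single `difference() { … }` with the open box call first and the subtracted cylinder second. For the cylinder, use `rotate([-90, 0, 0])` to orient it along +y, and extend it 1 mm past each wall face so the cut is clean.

difference() {
  open_box();
  translate([57, -1, 64]) rotate([-90, 0, 0]) cylinder(h = 26, r = 16);
}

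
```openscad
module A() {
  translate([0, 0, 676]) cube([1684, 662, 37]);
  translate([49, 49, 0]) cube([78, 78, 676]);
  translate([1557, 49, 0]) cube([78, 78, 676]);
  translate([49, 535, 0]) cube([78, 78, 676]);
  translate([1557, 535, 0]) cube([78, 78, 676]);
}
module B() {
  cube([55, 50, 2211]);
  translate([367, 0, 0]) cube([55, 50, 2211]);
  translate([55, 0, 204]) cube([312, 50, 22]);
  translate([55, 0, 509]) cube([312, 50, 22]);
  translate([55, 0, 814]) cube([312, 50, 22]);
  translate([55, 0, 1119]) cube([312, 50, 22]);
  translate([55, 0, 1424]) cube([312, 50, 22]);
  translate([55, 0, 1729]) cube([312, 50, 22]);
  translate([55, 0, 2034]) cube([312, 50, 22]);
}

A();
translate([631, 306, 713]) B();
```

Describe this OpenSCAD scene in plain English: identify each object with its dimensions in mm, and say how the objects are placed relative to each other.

A is a rectangular dining table. The top is 1684×662×37 mm with its upper surface at z = 713 mm. It stands on four 78×78 mm square legs, each inset 49 mm from the nearest pair of top edges, running from the floor to the underside of the top.

B is a straight ladder. Two 55×50 mm vertical rails, 2211 mm tall, stand 422 mm apart (outside-to-outside) with their front faces coplanar on the −y side. 7 rungs, each 50 mm deep and 22 mm tall, span between the inner faces of the rails, front faces flush with the rails. The lowest rung's underside is at z = 204 mm and rungs are spaced 305 mm apart (underside to underside).

The ladder is on top of the table, centred.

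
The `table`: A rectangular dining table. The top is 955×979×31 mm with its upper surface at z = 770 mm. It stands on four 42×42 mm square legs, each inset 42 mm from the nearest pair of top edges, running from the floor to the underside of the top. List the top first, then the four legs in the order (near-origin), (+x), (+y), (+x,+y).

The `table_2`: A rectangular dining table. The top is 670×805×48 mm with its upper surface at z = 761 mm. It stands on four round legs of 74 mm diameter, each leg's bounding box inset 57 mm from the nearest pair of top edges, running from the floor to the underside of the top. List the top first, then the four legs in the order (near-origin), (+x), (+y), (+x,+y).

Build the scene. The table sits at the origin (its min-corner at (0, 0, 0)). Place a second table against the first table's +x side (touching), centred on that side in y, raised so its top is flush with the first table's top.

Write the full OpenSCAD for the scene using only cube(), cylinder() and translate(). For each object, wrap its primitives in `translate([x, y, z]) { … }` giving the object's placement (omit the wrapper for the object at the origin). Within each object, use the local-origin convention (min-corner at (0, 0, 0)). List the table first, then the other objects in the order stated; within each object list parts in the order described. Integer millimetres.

translate([0, 0, 739]) cube([955, 979, 31]);
translate([42, 42, 0]) cube([42, 42, 739]);
translate([871, 42, 0]) cube([42, 42, 739]);
translate([42, 895, 0]) cube([42, 42, 739]);
translate([871, 895, 0]) cube([42, 42, 739]);
translate([955, 87, 9]) {
  translate([0, 0, 713]) cube([670, 805, 48]);
  translate([94, 94, 0]) cylinder(h = 713, r = 37);
  translate([576, 94, 0]) cylinder(h = 713, r = 37);
  translate([94, 711, 0]) cylinder(h = 713, r = 37);
  translate([576, 711, 0]) cylinder(h = 713, r = 37);
}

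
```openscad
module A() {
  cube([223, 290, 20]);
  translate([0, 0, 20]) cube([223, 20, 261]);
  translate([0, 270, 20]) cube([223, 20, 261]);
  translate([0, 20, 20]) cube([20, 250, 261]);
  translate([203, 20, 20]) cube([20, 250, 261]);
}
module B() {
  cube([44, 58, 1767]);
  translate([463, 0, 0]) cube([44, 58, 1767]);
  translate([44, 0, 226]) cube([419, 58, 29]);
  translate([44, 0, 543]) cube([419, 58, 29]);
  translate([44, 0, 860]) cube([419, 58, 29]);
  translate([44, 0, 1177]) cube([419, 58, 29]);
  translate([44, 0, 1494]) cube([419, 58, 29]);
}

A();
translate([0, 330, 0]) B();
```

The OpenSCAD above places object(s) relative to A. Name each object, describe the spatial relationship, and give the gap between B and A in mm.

A is an open box. B is a ladder. The ladder is on the floor beside the open box on its +y side. The gap between the ladder and the open box is 40 mm.

The ladder's nearest face is 40 mm from the open box's +y face.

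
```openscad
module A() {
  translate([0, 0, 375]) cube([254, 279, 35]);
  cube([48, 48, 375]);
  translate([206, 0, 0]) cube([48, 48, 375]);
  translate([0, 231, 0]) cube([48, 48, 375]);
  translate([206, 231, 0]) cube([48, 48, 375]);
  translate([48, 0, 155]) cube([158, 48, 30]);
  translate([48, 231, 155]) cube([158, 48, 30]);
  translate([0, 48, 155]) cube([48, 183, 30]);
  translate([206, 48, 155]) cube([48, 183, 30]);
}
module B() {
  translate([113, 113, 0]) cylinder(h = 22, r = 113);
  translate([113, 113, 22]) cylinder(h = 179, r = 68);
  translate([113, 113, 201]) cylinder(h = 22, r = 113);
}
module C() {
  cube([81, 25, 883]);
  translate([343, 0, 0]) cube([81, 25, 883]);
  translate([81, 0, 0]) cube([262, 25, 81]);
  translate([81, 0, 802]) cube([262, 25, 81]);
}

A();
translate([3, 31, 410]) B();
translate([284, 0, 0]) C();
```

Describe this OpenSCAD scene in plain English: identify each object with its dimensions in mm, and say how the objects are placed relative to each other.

A is a four-legged stool. The seat is 254×279 mm, 35 mm thick, top at z = 410 mm. It stands on four square legs, each 48×48 mm in cross-section, from z = 0 to the seat underside, each flush with a corner of the seat. Four stretchers, 48 mm wide and 30 mm tall, connect adjacent legs with their undersides at z = 155 mm, each running between the inner faces of the legs it joins and aligned with the legs' outer faces on the other axis.

B is a spool: two coaxial disc flanges of radius 113 mm and thickness 22 mm, joined by a core cylinder of radius 68 mm and height 179 mm. The lower flange rests on z = 0 and the three cylinders share a vertical axis.

C is a picture frame with a 262×721 mm rectangular opening (x by z) and a uniform 81 mm border on every side. Frame depth is 25 mm along y. It is built from two vertical stiles running the full outside height and two horizontal rails spanning the gap between the stiles.

The spool is on top of the stool. The picture frame is on the floor beside the stool on its +x side.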